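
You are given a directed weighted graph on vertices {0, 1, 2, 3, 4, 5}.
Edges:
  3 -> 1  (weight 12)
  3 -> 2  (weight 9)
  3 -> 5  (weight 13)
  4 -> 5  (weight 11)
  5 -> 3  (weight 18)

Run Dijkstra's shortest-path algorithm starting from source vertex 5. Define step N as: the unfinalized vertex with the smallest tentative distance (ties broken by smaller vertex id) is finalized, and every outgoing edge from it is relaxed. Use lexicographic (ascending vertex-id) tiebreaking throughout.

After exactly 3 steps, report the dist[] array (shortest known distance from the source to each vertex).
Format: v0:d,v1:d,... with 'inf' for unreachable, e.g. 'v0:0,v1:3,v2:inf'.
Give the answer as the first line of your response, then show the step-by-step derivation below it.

v0:inf,v1:30,v2:27,v3:18,v4:inf,v5:0

step 1: dist = v0:inf,v1:inf,v2:inf,v3:18,v4:inf,v5:0
step 2: dist = v0:inf,v1:30,v2:27,v3:18,v4:inf,v5:0
step 3: dist = v0:inf,v1:30,v2:27,v3:18,v4:inf,v5:0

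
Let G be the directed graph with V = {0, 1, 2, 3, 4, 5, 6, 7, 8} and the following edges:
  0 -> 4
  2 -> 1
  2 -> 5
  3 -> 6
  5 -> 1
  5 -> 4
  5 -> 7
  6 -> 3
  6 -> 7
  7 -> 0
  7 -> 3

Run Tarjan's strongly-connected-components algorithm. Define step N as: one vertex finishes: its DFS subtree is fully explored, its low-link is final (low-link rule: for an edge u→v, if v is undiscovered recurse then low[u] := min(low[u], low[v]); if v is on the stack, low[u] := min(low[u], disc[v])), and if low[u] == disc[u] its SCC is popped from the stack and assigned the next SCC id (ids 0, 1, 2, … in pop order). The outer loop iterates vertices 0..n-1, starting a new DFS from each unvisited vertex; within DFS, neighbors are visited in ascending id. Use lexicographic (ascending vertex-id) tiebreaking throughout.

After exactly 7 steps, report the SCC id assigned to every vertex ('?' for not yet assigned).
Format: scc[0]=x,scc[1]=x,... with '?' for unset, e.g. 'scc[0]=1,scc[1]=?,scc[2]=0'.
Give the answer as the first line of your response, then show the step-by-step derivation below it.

scc[0]=1,scc[1]=2,scc[2]=?,scc[3]=3,scc[4]=0,scc[5]=4,scc[6]=3,scc[7]=3,scc[8]=?

step 1: low=(low[0]=0,low[1]=?,low[2]=?,low[3]=?,low[4]=1,low[5]=?,low[6]=?,low[7]=?,low[8]=?); scc=(scc[0]=?,scc[1]=?,scc[2]=?,scc[3]=?,scc[4]=0,scc[5]=?,scc[6]=?,scc[7]=?,scc[8]=?)
step 2: low=(low[0]=0,low[1]=?,low[2]=?,low[3]=?,low[4]=1,low[5]=?,low[6]=?,low[7]=?,low[8]=?); scc=(scc[0]=1,scc[1]=?,scc[2]=?,scc[3]=?,scc[4]=0,scc[5]=?,scc[6]=?,scc[7]=?,scc[8]=?)
step 3: low=(low[0]=0,low[1]=2,low[2]=?,low[3]=?,low[4]=1,low[5]=?,low[6]=?,low[7]=?,low[8]=?); scc=(scc[0]=1,scc[1]=2,scc[2]=?,scc[3]=?,scc[4]=0,scc[5]=?,scc[6]=?,scc[7]=?,scc[8]=?)
step 4: low=(low[0]=0,low[1]=2,low[2]=3,low[3]=6,low[4]=1,low[5]=4,low[6]=5,low[7]=5,low[8]=?); scc=(scc[0]=1,scc[1]=2,scc[2]=?,scc[3]=?,scc[4]=0,scc[5]=?,scc[6]=?,scc[7]=?,scc[8]=?)
step 5: low=(low[0]=0,low[1]=2,low[2]=3,low[3]=5,low[4]=1,low[5]=4,low[6]=5,low[7]=5,low[8]=?); scc=(scc[0]=1,scc[1]=2,scc[2]=?,scc[3]=?,scc[4]=0,scc[5]=?,scc[6]=?,scc[7]=?,scc[8]=?)
step 6: low=(low[0]=0,low[1]=2,low[2]=3,low[3]=5,low[4]=1,low[5]=4,low[6]=5,low[7]=5,low[8]=?); scc=(scc[0]=1,scc[1]=2,scc[2]=?,scc[3]=3,scc[4]=0,scc[5]=?,scc[6]=3,scc[7]=3,scc[8]=?)
step 7: low=(low[0]=0,low[1]=2,low[2]=3,low[3]=5,low[4]=1,low[5]=4,low[6]=5,low[7]=5,low[8]=?); scc=(scc[0]=1,scc[1]=2,scc[2]=?,scc[3]=3,scc[4]=0,scc[5]=4,scc[6]=3,scc[7]=3,scc[8]=?)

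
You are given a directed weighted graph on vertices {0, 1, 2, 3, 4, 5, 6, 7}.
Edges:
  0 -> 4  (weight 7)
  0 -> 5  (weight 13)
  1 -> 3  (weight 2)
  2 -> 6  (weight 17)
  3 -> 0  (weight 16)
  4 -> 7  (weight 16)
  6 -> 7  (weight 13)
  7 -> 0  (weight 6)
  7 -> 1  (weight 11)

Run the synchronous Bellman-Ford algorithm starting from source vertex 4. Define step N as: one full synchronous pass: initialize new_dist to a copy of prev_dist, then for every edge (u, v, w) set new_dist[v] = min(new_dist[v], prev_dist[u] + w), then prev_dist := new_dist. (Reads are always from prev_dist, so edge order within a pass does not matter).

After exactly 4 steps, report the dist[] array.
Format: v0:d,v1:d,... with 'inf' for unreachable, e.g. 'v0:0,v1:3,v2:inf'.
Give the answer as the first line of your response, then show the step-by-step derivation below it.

v0:22,v1:27,v2:inf,v3:29,v4:0,v5:35,v6:inf,v7:16

step 1: dist = v0:inf,v1:inf,v2:inf,v3:inf,v4:0,v5:inf,v6:inf,v7:16
step 2: dist = v0:22,v1:27,v2:inf,v3:inf,v4:0,v5:inf,v6:inf,v7:16
step 3: dist = v0:22,v1:27,v2:inf,v3:29,v4:0,v5:35,v6:inf,v7:16
step 4: dist = v0:22,v1:27,v2:inf,v3:29,v4:0,v5:35,v6:inf,v7:16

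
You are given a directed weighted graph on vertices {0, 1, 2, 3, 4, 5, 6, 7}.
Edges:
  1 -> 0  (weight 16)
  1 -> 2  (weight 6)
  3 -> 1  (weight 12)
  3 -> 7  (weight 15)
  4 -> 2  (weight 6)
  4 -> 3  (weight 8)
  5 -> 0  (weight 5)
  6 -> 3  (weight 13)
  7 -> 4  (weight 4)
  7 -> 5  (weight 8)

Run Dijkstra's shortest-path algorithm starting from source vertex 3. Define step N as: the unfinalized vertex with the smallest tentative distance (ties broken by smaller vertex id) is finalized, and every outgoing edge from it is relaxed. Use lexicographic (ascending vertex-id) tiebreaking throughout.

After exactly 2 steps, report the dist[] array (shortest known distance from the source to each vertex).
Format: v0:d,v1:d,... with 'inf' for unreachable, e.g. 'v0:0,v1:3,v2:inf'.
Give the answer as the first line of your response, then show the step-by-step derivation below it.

v0:28,v1:12,v2:18,v3:0,v4:inf,v5:inf,v6:inf,v7:15

step 1: dist = v0:inf,v1:12,v2:inf,v3:0,v4:inf,v5:inf,v6:inf,v7:15
step 2: dist = v0:28,v1:12,v2:18,v3:0,v4:inf,v5:inf,v6:inf,v7:15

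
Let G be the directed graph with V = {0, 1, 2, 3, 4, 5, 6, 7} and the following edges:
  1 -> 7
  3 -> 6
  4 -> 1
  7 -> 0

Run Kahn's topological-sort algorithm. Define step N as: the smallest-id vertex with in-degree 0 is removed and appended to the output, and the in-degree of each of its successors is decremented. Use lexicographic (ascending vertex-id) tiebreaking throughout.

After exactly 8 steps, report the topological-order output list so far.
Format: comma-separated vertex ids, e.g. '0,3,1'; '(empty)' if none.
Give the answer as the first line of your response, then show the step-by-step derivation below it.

2,3,4,1,5,6,7,0

step 1: output 2; order=[2]; indeg=(1,1,0,0,0,0,1,1)
step 2: output 3; order=[2,3]; indeg=(1,1,0,0,0,0,0,1)
step 3: output 4; order=[2,3,4]; indeg=(1,0,0,0,0,0,0,1)
step 4: output 1; order=[2,3,4,1]; indeg=(1,0,0,0,0,0,0,0)
step 5: output 5; order=[2,3,4,1,5]; indeg=(1,0,0,0,0,0,0,0)
step 6: output 6; order=[2,3,4,1,5,6]; indeg=(1,0,0,0,0,0,0,0)
step 7: output 7; order=[2,3,4,1,5,6,7]; indeg=(0,0,0,0,0,0,0,0)
step 8: output 0; order=[2,3,4,1,5,6,7,0]; indeg=(0,0,0,0,0,0,0,0)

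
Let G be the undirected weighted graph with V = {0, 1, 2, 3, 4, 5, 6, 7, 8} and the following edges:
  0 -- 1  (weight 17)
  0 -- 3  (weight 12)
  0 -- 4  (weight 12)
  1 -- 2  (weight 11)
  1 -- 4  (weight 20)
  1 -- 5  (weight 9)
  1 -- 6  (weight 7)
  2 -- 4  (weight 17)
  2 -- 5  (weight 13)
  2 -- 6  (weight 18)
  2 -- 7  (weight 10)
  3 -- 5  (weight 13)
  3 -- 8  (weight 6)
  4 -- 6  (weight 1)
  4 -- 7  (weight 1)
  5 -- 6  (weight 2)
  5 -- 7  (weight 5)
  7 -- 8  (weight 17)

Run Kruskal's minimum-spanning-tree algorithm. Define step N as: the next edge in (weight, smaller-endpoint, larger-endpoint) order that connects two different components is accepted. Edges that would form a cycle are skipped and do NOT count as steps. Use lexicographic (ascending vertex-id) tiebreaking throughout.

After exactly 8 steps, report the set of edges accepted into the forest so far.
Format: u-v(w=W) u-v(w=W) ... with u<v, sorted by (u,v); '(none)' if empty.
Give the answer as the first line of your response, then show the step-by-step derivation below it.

0-3(w=12) 0-4(w=12) 1-6(w=7) 2-7(w=10) 3-8(w=6) 4-6(w=1) 4-7(w=1) 5-6(w=2)

step 1: add edge 4-6 (w=1); MST = {4-6(w=1)}
step 2: add edge 4-7 (w=1); MST = {4-6(w=1) 4-7(w=1)}
step 3: add edge 5-6 (w=2); MST = {4-6(w=1) 4-7(w=1) 5-6(w=2)}
step 4: add edge 3-8 (w=6); MST = {3-8(w=6) 4-6(w=1) 4-7(w=1) 5-6(w=2)}
step 5: add edge 1-6 (w=7); MST = {1-6(w=7) 3-8(w=6) 4-6(w=1) 4-7(w=1) 5-6(w=2)}
step 6: add edge 2-7 (w=10); MST = {1-6(w=7) 2-7(w=10) 3-8(w=6) 4-6(w=1) 4-7(w=1) 5-6(w=2)}
step 7: add edge 0-3 (w=12); MST = {0-3(w=12) 1-6(w=7) 2-7(w=10) 3-8(w=6) 4-6(w=1) 4-7(w=1) 5-6(w=2)}
step 8: add edge 0-4 (w=12); MST = {0-3(w=12) 0-4(w=12) 1-6(w=7) 2-7(w=10) 3-8(w=6) 4-6(w=1) 4-7(w=1) 5-6(w=2)}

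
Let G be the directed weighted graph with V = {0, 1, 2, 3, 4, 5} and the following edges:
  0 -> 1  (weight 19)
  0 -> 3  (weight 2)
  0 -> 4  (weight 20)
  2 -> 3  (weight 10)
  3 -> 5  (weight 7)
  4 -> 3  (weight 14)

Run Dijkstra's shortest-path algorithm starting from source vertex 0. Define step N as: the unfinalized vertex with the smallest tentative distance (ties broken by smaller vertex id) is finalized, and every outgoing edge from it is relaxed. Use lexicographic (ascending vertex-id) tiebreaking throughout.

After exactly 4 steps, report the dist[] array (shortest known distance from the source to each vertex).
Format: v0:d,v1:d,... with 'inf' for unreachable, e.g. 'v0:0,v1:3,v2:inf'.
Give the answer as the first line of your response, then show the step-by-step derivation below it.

v0:0,v1:19,v2:inf,v3:2,v4:20,v5:9

step 1: dist = v0:0,v1:19,v2:inf,v3:2,v4:20,v5:inf
step 2: dist = v0:0,v1:19,v2:inf,v3:2,v4:20,v5:9
step 3: dist = v0:0,v1:19,v2:inf,v3:2,v4:20,v5:9
step 4: dist = v0:0,v1:19,v2:inf,v3:2,v4:20,v5:9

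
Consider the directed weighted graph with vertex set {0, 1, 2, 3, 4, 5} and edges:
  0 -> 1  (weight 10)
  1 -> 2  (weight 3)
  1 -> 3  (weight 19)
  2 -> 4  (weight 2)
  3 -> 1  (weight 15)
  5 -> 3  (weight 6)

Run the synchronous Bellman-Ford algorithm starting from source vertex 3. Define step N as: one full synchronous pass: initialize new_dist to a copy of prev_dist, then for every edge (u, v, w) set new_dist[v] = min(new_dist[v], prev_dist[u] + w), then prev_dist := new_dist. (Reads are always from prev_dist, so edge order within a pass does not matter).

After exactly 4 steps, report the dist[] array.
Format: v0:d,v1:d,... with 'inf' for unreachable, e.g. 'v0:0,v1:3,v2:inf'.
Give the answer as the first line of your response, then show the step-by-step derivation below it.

v0:inf,v1:15,v2:18,v3:0,v4:20,v5:inf

step 1: dist = v0:inf,v1:15,v2:inf,v3:0,v4:inf,v5:inf
step 2: dist = v0:inf,v1:15,v2:18,v3:0,v4:inf,v5:inf
step 3: dist = v0:inf,v1:15,v2:18,v3:0,v4:20,v5:inf
step 4: dist = v0:inf,v1:15,v2:18,v3:0,v4:20,v5:inf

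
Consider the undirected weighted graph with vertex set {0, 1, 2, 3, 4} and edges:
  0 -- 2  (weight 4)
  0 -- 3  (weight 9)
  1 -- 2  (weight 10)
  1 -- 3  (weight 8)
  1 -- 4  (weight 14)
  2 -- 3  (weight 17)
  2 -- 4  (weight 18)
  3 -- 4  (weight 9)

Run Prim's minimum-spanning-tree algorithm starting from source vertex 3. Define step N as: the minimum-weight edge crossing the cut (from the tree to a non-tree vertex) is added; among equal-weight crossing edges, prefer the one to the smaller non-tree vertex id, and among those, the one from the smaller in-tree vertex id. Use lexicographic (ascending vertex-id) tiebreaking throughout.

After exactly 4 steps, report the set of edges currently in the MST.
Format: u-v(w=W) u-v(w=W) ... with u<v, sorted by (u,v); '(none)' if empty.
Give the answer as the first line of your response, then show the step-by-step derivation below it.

0-2(w=4) 0-3(w=9) 1-3(w=8) 3-4(w=9)

step 1: add edge 1-3 (w=8); MST = {1-3(w=8)}
step 2: add edge 0-3 (w=9); MST = {0-3(w=9) 1-3(w=8)}
step 3: add edge 0-2 (w=4); MST = {0-2(w=4) 0-3(w=9) 1-3(w=8)}
step 4: add edge 3-4 (w=9); MST = {0-2(w=4) 0-3(w=9) 1-3(w=8) 3-4(w=9)}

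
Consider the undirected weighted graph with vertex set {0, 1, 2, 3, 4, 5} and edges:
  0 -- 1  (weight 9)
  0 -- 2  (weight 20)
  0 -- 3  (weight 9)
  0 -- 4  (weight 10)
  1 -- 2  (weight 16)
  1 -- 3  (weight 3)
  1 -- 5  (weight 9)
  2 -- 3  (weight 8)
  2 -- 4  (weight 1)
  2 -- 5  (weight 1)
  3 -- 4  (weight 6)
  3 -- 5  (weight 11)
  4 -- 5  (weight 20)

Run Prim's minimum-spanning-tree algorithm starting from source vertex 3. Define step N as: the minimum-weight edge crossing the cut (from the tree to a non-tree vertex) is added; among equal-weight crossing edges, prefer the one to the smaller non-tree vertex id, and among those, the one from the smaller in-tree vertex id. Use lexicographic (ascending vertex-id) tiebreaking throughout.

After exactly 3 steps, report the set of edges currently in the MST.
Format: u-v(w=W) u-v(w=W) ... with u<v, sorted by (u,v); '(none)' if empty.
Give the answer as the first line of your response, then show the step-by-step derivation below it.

1-3(w=3) 2-4(w=1) 3-4(w=6)

step 1: add edge 1-3 (w=3); MST = {1-3(w=3)}
step 2: add edge 3-4 (w=6); MST = {1-3(w=3) 3-4(w=6)}
step 3: add edge 2-4 (w=1); MST = {1-3(w=3) 2-4(w=1) 3-4(w=6)}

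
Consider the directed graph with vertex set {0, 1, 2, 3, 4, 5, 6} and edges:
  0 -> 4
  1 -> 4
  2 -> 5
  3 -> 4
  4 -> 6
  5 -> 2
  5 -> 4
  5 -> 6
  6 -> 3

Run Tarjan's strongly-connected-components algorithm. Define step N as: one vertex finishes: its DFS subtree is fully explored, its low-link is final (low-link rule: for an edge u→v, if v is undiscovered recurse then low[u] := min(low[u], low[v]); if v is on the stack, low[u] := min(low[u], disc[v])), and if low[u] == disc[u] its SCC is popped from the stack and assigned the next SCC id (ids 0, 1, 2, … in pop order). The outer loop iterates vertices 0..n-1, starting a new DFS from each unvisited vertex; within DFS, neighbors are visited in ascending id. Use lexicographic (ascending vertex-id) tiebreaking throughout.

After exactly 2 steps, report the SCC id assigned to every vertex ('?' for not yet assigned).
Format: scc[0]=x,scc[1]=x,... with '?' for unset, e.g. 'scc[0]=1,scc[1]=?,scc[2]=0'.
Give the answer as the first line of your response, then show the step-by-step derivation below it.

scc[0]=?,scc[1]=?,scc[2]=?,scc[3]=?,scc[4]=?,scc[5]=?,scc[6]=?

step 1: low=(low[0]=0,low[1]=?,low[2]=?,low[3]=1,low[4]=1,low[5]=?,low[6]=2); scc=(scc[0]=?,scc[1]=?,scc[2]=?,scc[3]=?,scc[4]=?,scc[5]=?,scc[6]=?)
step 2: low=(low[0]=0,low[1]=?,low[2]=?,low[3]=1,low[4]=1,low[5]=?,low[6]=1); scc=(scc[0]=?,scc[1]=?,scc[2]=?,scc[3]=?,scc[4]=?,scc[5]=?,scc[6]=?)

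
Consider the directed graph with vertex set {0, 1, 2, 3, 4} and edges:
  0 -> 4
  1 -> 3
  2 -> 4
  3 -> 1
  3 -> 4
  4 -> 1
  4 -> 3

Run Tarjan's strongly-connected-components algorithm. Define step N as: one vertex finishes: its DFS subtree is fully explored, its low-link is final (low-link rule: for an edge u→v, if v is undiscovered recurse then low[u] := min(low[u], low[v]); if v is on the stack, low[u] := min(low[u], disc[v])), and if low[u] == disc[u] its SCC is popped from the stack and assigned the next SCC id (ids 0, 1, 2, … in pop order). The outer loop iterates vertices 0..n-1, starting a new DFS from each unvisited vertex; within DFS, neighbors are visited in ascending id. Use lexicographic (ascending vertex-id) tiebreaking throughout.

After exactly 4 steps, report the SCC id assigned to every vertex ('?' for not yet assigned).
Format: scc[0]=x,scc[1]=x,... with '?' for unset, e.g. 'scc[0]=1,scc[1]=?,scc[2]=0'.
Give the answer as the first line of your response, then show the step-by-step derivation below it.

scc[0]=1,scc[1]=0,scc[2]=?,scc[3]=0,scc[4]=0

step 1: low=(low[0]=0,low[1]=2,low[2]=?,low[3]=1,low[4]=1); scc=(scc[0]=?,scc[1]=?,scc[2]=?,scc[3]=?,scc[4]=?)
step 2: low=(low[0]=0,low[1]=1,low[2]=?,low[3]=1,low[4]=1); scc=(scc[0]=?,scc[1]=?,scc[2]=?,scc[3]=?,scc[4]=?)
step 3: low=(low[0]=0,low[1]=1,low[2]=?,low[3]=1,low[4]=1); scc=(scc[0]=?,scc[1]=0,scc[2]=?,scc[3]=0,scc[4]=0)
step 4: low=(low[0]=0,low[1]=1,low[2]=?,low[3]=1,low[4]=1); scc=(scc[0]=1,scc[1]=0,scc[2]=?,scc[3]=0,scc[4]=0)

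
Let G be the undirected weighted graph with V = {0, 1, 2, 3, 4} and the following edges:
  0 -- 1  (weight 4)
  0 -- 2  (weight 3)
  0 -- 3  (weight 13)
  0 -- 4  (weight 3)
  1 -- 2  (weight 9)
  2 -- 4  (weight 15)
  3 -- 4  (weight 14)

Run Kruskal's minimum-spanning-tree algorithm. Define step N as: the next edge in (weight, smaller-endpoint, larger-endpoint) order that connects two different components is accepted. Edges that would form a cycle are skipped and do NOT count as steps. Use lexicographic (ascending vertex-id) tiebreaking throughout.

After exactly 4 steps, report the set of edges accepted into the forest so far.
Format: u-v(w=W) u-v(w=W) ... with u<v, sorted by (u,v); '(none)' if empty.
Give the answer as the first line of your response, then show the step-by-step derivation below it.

0-1(w=4) 0-2(w=3) 0-3(w=13) 0-4(w=3)

step 1: add edge 0-2 (w=3); MST = {0-2(w=3)}
step 2: add edge 0-4 (w=3); MST = {0-2(w=3) 0-4(w=3)}
step 3: add edge 0-1 (w=4); MST = {0-1(w=4) 0-2(w=3) 0-4(w=3)}
step 4: add edge 0-3 (w=13); MST = {0-1(w=4) 0-2(w=3) 0-3(w=13) 0-4(w=3)}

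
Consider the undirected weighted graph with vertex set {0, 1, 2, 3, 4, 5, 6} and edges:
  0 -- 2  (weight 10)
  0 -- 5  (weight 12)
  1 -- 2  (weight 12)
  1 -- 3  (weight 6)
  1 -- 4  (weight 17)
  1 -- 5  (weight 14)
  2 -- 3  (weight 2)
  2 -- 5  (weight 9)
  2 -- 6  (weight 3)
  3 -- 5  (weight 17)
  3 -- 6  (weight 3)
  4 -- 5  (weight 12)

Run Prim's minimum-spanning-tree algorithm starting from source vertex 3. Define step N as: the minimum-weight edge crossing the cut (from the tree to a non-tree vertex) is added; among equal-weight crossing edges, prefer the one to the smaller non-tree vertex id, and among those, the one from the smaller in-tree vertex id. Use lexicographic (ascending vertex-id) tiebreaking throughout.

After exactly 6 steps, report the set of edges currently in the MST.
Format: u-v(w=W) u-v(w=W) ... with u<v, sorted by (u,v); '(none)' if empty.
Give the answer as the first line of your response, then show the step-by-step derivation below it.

0-2(w=10) 1-3(w=6) 2-3(w=2) 2-5(w=9) 2-6(w=3) 4-5(w=12)

step 1: add edge 2-3 (w=2); MST = {2-3(w=2)}
step 2: add edge 2-6 (w=3); MST = {2-3(w=2) 2-6(w=3)}
step 3: add edge 1-3 (w=6); MST = {1-3(w=6) 2-3(w=2) 2-6(w=3)}
step 4: add edge 2-5 (w=9); MST = {1-3(w=6) 2-3(w=2) 2-5(w=9) 2-6(w=3)}
step 5: add edge 0-2 (w=10); MST = {0-2(w=10) 1-3(w=6) 2-3(w=2) 2-5(w=9) 2-6(w=3)}
step 6: add edge 4-5 (w=12); MST = {0-2(w=10) 1-3(w=6) 2-3(w=2) 2-5(w=9) 2-6(w=3) 4-5(w=12)}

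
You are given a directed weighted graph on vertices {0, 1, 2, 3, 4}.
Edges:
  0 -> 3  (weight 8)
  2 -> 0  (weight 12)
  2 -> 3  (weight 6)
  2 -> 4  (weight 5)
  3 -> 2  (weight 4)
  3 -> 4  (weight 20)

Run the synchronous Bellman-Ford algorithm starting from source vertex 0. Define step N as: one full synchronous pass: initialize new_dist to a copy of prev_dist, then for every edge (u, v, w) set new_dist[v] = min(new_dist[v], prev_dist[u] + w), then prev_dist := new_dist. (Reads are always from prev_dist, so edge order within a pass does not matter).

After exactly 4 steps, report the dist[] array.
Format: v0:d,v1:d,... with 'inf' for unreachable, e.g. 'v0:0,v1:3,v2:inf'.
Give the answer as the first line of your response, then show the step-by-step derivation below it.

v0:0,v1:inf,v2:12,v3:8,v4:17

step 1: dist = v0:0,v1:inf,v2:inf,v3:8,v4:inf
step 2: dist = v0:0,v1:inf,v2:12,v3:8,v4:28
step 3: dist = v0:0,v1:inf,v2:12,v3:8,v4:17
step 4: dist = v0:0,v1:inf,v2:12,v3:8,v4:17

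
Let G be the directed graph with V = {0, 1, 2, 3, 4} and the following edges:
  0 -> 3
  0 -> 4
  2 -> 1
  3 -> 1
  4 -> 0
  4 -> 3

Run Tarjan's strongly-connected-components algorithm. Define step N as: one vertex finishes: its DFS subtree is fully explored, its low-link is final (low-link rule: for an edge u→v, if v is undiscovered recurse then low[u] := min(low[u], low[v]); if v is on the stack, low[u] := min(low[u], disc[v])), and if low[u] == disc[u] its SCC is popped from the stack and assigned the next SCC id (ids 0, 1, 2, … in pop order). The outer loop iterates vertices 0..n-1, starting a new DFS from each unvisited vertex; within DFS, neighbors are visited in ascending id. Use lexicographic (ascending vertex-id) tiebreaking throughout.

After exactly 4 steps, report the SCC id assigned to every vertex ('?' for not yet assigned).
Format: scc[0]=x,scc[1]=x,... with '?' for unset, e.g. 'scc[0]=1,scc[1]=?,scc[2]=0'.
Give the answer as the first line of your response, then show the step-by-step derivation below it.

scc[0]=2,scc[1]=0,scc[2]=?,scc[3]=1,scc[4]=2

step 1: low=(low[0]=0,low[1]=2,low[2]=?,low[3]=1,low[4]=?); scc=(scc[0]=?,scc[1]=0,scc[2]=?,scc[3]=?,scc[4]=?)
step 2: low=(low[0]=0,low[1]=2,low[2]=?,low[3]=1,low[4]=?); scc=(scc[0]=?,scc[1]=0,scc[2]=?,scc[3]=1,scc[4]=?)
step 3: low=(low[0]=0,low[1]=2,low[2]=?,low[3]=1,low[4]=0); scc=(scc[0]=?,scc[1]=0,scc[2]=?,scc[3]=1,scc[4]=?)
step 4: low=(low[0]=0,low[1]=2,low[2]=?,low[3]=1,low[4]=0); scc=(scc[0]=2,scc[1]=0,scc[2]=?,scc[3]=1,scc[4]=2)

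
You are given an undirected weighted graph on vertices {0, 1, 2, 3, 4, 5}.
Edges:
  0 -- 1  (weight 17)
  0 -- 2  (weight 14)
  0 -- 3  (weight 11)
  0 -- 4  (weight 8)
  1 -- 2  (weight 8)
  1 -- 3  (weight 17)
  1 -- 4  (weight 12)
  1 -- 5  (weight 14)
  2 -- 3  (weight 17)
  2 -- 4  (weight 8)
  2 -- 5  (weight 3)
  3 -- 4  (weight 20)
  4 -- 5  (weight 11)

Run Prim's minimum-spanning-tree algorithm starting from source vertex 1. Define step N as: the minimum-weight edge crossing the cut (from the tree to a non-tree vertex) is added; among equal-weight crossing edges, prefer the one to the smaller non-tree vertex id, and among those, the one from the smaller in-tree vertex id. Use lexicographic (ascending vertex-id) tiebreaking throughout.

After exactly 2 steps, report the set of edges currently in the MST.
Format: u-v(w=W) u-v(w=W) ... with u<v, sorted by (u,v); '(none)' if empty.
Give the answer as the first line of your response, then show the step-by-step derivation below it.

1-2(w=8) 2-5(w=3)

step 1: add edge 1-2 (w=8); MST = {1-2(w=8)}
step 2: add edge 2-5 (w=3); MST = {1-2(w=8) 2-5(w=3)}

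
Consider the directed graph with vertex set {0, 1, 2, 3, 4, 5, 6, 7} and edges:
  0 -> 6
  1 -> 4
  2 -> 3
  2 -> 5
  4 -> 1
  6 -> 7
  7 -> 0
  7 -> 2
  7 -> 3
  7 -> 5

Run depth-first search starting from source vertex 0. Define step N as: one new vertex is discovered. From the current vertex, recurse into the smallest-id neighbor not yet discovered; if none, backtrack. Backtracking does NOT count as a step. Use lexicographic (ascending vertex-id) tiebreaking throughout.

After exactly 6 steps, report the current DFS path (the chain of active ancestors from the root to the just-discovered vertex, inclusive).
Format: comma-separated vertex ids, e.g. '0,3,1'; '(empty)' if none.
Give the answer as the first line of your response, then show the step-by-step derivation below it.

0,6,7,2,5

step 1: discover 0; path=0; order=0
step 2: discover 6; path=0>6; order=0,6
step 3: discover 7; path=0>6>7; order=0,6,7
step 4: discover 2; path=0>6>7>2; order=0,6,7,2
step 5: discover 3; path=0>6>7>2>3; order=0,6,7,2,3
step 6: discover 5; path=0>6>7>2>5; order=0,6,7,2,3,5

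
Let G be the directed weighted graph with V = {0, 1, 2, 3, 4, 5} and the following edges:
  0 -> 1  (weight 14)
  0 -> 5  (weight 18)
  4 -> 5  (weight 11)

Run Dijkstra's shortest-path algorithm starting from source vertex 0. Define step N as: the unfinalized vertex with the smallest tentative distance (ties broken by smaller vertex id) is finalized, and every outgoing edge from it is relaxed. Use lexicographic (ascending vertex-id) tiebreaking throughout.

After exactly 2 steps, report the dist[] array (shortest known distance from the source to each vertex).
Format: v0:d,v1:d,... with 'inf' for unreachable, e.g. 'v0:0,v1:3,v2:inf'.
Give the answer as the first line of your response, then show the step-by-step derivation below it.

v0:0,v1:14,v2:inf,v3:inf,v4:inf,v5:18

step 1: dist = v0:0,v1:14,v2:inf,v3:inf,v4:inf,v5:18
step 2: dist = v0:0,v1:14,v2:inf,v3:inf,v4:inf,v5:18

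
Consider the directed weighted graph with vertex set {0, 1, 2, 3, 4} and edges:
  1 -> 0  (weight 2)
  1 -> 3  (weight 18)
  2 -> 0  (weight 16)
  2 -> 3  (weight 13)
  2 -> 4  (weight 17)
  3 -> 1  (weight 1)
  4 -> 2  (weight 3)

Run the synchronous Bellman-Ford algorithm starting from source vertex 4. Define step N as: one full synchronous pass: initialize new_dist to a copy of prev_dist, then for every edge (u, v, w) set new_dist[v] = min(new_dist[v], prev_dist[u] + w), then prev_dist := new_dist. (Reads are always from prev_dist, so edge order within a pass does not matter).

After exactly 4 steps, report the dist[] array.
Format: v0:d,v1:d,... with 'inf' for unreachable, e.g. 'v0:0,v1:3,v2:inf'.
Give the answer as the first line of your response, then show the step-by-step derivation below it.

v0:19,v1:17,v2:3,v3:16,v4:0

step 1: dist = v0:inf,v1:inf,v2:3,v3:inf,v4:0
step 2: dist = v0:19,v1:inf,v2:3,v3:16,v4:0
step 3: dist = v0:19,v1:17,v2:3,v3:16,v4:0
step 4: dist = v0:19,v1:17,v2:3,v3:16,v4:0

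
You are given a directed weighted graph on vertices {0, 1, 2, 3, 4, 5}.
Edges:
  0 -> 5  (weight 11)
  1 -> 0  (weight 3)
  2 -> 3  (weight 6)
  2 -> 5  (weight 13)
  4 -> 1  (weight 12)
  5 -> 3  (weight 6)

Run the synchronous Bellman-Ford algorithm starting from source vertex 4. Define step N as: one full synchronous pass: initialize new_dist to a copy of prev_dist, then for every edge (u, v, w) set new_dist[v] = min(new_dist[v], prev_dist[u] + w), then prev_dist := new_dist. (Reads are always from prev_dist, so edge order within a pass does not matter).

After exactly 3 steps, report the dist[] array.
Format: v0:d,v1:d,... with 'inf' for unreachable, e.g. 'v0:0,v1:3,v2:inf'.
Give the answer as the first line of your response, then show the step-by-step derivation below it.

v0:15,v1:12,v2:inf,v3:inf,v4:0,v5:26

step 1: dist = v0:inf,v1:12,v2:inf,v3:inf,v4:0,v5:inf
step 2: dist = v0:15,v1:12,v2:inf,v3:inf,v4:0,v5:inf
step 3: dist = v0:15,v1:12,v2:inf,v3:inf,v4:0,v5:26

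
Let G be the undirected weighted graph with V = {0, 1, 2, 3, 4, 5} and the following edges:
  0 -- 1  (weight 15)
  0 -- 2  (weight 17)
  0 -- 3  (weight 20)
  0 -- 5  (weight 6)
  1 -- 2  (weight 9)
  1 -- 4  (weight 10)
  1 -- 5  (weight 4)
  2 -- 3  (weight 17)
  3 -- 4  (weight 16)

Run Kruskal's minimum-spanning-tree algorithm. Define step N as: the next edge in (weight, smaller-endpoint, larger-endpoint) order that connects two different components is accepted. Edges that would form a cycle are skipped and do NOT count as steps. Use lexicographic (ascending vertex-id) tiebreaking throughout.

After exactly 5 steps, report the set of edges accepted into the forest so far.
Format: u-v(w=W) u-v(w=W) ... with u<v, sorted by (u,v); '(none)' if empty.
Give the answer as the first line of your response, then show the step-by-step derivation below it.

0-5(w=6) 1-2(w=9) 1-4(w=10) 1-5(w=4) 3-4(w=16)

step 1: add edge 1-5 (w=4); MST = {1-5(w=4)}
step 2: add edge 0-5 (w=6); MST = {0-5(w=6) 1-5(w=4)}
step 3: add edge 1-2 (w=9); MST = {0-5(w=6) 1-2(w=9) 1-5(w=4)}
step 4: add edge 1-4 (w=10); MST = {0-5(w=6) 1-2(w=9) 1-4(w=10) 1-5(w=4)}
step 5: add edge 3-4 (w=16); MST = {0-5(w=6) 1-2(w=9) 1-4(w=10) 1-5(w=4) 3-4(w=16)}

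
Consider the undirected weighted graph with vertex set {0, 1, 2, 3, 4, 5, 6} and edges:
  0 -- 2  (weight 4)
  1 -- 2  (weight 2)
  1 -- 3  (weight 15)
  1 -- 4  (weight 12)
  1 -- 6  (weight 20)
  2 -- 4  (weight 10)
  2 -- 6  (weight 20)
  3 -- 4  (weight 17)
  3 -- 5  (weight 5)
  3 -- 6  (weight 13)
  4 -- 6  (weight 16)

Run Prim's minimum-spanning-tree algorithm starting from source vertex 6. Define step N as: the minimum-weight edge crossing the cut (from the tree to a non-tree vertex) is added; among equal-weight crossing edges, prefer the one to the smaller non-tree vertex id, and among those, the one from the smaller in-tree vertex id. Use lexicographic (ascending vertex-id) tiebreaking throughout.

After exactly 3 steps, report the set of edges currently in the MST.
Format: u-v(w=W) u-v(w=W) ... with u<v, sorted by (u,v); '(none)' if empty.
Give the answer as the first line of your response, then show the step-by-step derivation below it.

1-3(w=15) 3-5(w=5) 3-6(w=13)

step 1: add edge 3-6 (w=13); MST = {3-6(w=13)}
step 2: add edge 3-5 (w=5); MST = {3-5(w=5) 3-6(w=13)}
step 3: add edge 1-3 (w=15); MST = {1-3(w=15) 3-5(w=5) 3-6(w=13)}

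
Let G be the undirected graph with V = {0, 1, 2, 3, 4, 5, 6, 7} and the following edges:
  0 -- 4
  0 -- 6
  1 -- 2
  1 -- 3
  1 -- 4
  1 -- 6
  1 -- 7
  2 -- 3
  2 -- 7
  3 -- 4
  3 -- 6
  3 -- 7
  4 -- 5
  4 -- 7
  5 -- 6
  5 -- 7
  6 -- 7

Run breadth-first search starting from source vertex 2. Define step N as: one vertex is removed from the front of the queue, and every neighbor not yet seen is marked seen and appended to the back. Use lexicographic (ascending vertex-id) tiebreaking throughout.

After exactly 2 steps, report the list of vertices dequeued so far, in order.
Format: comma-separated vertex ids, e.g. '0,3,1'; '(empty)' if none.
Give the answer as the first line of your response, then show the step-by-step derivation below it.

2,1

step 1: dequeue 2; queue=[1,3,7]; order=2
step 2: dequeue 1; queue=[3,7,4,6]; order=2,1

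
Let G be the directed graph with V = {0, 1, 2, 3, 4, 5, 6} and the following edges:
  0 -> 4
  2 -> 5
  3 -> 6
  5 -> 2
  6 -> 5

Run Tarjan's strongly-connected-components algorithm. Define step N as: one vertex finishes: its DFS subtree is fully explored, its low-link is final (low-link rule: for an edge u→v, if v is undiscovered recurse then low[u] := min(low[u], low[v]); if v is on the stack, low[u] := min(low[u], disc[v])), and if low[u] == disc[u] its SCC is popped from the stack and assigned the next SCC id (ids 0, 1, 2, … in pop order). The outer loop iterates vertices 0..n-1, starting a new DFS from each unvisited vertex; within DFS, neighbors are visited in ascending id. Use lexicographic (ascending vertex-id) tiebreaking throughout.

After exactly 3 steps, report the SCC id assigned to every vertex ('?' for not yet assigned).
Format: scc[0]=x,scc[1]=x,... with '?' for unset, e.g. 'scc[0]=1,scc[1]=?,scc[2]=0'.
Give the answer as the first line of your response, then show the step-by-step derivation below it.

scc[0]=1,scc[1]=2,scc[2]=?,scc[3]=?,scc[4]=0,scc[5]=?,scc[6]=?

step 1: low=(low[0]=0,low[1]=?,low[2]=?,low[3]=?,low[4]=1,low[5]=?,low[6]=?); scc=(scc[0]=?,scc[1]=?,scc[2]=?,scc[3]=?,scc[4]=0,scc[5]=?,scc[6]=?)
step 2: low=(low[0]=0,low[1]=?,low[2]=?,low[3]=?,low[4]=1,low[5]=?,low[6]=?); scc=(scc[0]=1,scc[1]=?,scc[2]=?,scc[3]=?,scc[4]=0,scc[5]=?,scc[6]=?)
step 3: low=(low[0]=0,low[1]=2,low[2]=?,low[3]=?,low[4]=1,low[5]=?,low[6]=?); scc=(scc[0]=1,scc[1]=2,scc[2]=?,scc[3]=?,scc[4]=0,scc[5]=?,scc[6]=?)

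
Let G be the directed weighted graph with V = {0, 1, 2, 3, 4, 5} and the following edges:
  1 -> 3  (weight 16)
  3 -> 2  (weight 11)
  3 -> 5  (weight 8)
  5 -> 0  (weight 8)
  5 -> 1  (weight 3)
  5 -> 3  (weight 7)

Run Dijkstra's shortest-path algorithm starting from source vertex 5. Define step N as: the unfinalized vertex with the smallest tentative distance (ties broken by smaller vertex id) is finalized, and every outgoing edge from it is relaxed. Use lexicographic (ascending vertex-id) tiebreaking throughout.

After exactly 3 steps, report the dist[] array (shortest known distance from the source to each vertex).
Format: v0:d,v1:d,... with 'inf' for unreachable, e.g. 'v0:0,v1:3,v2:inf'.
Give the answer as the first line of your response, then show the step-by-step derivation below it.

v0:8,v1:3,v2:18,v3:7,v4:inf,v5:0

step 1: dist = v0:8,v1:3,v2:inf,v3:7,v4:inf,v5:0
step 2: dist = v0:8,v1:3,v2:inf,v3:7,v4:inf,v5:0
step 3: dist = v0:8,v1:3,v2:18,v3:7,v4:inf,v5:0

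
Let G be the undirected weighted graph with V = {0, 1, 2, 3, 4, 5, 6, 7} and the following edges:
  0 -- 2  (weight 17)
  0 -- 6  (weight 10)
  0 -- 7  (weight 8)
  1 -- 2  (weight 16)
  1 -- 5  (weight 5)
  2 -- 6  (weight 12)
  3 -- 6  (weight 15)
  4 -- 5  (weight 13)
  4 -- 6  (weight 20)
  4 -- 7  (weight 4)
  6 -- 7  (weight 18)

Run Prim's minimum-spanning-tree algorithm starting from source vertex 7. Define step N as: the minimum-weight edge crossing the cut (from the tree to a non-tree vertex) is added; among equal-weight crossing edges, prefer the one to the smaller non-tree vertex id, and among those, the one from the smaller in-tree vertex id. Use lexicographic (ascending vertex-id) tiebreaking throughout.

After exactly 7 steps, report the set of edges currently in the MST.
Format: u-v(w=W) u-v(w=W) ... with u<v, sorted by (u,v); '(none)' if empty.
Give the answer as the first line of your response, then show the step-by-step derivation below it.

0-6(w=10) 0-7(w=8) 1-5(w=5) 2-6(w=12) 3-6(w=15) 4-5(w=13) 4-7(w=4)

step 1: add edge 4-7 (w=4); MST = {4-7(w=4)}
step 2: add edge 0-7 (w=8); MST = {0-7(w=8) 4-7(w=4)}
step 3: add edge 0-6 (w=10); MST = {0-6(w=10) 0-7(w=8) 4-7(w=4)}
step 4: add edge 2-6 (w=12); MST = {0-6(w=10) 0-7(w=8) 2-6(w=12) 4-7(w=4)}
step 5: add edge 4-5 (w=13); MST = {0-6(w=10) 0-7(w=8) 2-6(w=12) 4-5(w=13) 4-7(w=4)}
step 6: add edge 1-5 (w=5); MST = {0-6(w=10) 0-7(w=8) 1-5(w=5) 2-6(w=12) 4-5(w=13) 4-7(w=4)}
step 7: add edge 3-6 (w=15); MST = {0-6(w=10) 0-7(w=8) 1-5(w=5) 2-6(w=12) 3-6(w=15) 4-5(w=13) 4-7(w=4)}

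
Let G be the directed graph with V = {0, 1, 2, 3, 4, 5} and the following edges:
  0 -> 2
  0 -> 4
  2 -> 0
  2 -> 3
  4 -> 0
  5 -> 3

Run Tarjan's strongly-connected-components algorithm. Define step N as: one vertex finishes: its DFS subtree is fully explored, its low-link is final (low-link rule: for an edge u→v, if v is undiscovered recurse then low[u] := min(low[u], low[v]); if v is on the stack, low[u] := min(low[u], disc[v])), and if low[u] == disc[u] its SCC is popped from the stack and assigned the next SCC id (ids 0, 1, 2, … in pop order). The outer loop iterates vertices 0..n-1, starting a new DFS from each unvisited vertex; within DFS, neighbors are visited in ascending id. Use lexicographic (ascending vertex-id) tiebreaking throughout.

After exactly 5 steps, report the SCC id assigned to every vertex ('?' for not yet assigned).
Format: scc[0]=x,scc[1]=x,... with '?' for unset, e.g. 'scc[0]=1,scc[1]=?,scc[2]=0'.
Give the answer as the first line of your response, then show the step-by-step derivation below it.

scc[0]=1,scc[1]=2,scc[2]=1,scc[3]=0,scc[4]=1,scc[5]=?

step 1: low=(low[0]=0,low[1]=?,low[2]=0,low[3]=2,low[4]=?,low[5]=?); scc=(scc[0]=?,scc[1]=?,scc[2]=?,scc[3]=0,scc[4]=?,scc[5]=?)
step 2: low=(low[0]=0,low[1]=?,low[2]=0,low[3]=2,low[4]=?,low[5]=?); scc=(scc[0]=?,scc[1]=?,scc[2]=?,scc[3]=0,scc[4]=?,scc[5]=?)
step 3: low=(low[0]=0,low[1]=?,low[2]=0,low[3]=2,low[4]=0,low[5]=?); scc=(scc[0]=?,scc[1]=?,scc[2]=?,scc[3]=0,scc[4]=?,scc[5]=?)
step 4: low=(low[0]=0,low[1]=?,low[2]=0,low[3]=2,low[4]=0,low[5]=?); scc=(scc[0]=1,scc[1]=?,scc[2]=1,scc[3]=0,scc[4]=1,scc[5]=?)
step 5: low=(low[0]=0,low[1]=4,low[2]=0,low[3]=2,low[4]=0,low[5]=?); scc=(scc[0]=1,scc[1]=2,scc[2]=1,scc[3]=0,scc[4]=1,scc[5]=?)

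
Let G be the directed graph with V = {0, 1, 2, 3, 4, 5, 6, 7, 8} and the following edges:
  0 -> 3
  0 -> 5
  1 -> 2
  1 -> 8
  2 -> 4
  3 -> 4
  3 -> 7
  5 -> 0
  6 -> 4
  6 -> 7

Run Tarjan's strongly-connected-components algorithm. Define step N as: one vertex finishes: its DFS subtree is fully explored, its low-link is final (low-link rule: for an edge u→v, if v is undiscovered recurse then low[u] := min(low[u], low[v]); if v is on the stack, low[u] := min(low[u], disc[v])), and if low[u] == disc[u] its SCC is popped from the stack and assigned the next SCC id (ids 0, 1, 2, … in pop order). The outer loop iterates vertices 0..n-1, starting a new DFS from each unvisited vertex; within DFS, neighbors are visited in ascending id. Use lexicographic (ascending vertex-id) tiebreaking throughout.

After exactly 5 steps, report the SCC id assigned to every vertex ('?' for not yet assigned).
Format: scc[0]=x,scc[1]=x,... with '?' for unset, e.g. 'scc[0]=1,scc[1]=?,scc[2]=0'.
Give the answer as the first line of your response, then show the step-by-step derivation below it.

scc[0]=3,scc[1]=?,scc[2]=?,scc[3]=2,scc[4]=0,scc[5]=3,scc[6]=?,scc[7]=1,scc[8]=?

step 1: low=(low[0]=0,low[1]=?,low[2]=?,low[3]=1,low[4]=2,low[5]=?,low[6]=?,low[7]=?,low[8]=?); scc=(scc[0]=?,scc[1]=?,scc[2]=?,scc[3]=?,scc[4]=0,scc[5]=?,scc[6]=?,scc[7]=?,scc[8]=?)
step 2: low=(low[0]=0,low[1]=?,low[2]=?,low[3]=1,low[4]=2,low[5]=?,low[6]=?,low[7]=3,low[8]=?); scc=(scc[0]=?,scc[1]=?,scc[2]=?,scc[3]=?,scc[4]=0,scc[5]=?,scc[6]=?,scc[7]=1,scc[8]=?)
step 3: low=(low[0]=0,low[1]=?,low[2]=?,low[3]=1,low[4]=2,low[5]=?,low[6]=?,low[7]=3,low[8]=?); scc=(scc[0]=?,scc[1]=?,scc[2]=?,scc[3]=2,scc[4]=0,scc[5]=?,scc[6]=?,scc[7]=1,scc[8]=?)
step 4: low=(low[0]=0,low[1]=?,low[2]=?,low[3]=1,low[4]=2,low[5]=0,low[6]=?,low[7]=3,low[8]=?); scc=(scc[0]=?,scc[1]=?,scc[2]=?,scc[3]=2,scc[4]=0,scc[5]=?,scc[6]=?,scc[7]=1,scc[8]=?)
step 5: low=(low[0]=0,low[1]=?,low[2]=?,low[3]=1,low[4]=2,low[5]=0,low[6]=?,low[7]=3,low[8]=?); scc=(scc[0]=3,scc[1]=?,scc[2]=?,scc[3]=2,scc[4]=0,scc[5]=3,scc[6]=?,scc[7]=1,scc[8]=?)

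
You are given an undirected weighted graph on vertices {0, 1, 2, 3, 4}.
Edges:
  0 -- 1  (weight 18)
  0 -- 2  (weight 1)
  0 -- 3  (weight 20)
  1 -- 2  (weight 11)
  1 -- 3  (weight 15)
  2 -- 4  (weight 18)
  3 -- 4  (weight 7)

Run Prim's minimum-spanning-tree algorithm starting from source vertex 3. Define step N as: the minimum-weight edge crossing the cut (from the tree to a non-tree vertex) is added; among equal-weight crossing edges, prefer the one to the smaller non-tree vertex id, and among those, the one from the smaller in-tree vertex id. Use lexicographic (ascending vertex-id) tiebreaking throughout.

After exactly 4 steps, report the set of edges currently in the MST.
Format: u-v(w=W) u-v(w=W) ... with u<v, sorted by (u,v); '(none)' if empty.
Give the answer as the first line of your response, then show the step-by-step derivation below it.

0-2(w=1) 1-2(w=11) 1-3(w=15) 3-4(w=7)

step 1: add edge 3-4 (w=7); MST = {3-4(w=7)}
step 2: add edge 1-3 (w=15); MST = {1-3(w=15) 3-4(w=7)}
step 3: add edge 1-2 (w=11); MST = {1-2(w=11) 1-3(w=15) 3-4(w=7)}
step 4: add edge 0-2 (w=1); MST = {0-2(w=1) 1-2(w=11) 1-3(w=15) 3-4(w=7)}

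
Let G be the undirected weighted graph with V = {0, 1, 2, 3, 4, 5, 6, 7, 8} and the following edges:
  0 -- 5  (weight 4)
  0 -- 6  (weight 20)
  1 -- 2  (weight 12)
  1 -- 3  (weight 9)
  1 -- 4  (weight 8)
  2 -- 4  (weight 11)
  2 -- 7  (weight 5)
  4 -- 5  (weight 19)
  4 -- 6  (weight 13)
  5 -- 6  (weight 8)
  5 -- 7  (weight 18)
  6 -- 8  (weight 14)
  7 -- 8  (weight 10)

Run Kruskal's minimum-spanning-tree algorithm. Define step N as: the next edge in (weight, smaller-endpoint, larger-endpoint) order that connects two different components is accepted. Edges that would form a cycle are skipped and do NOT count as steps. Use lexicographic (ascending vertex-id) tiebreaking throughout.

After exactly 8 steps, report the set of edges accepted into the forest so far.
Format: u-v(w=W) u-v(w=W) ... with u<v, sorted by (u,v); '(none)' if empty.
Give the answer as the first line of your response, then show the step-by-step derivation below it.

0-5(w=4) 1-3(w=9) 1-4(w=8) 2-4(w=11) 2-7(w=5) 4-6(w=13) 5-6(w=8) 7-8(w=10)

step 1: add edge 0-5 (w=4); MST = {0-5(w=4)}
step 2: add edge 2-7 (w=5); MST = {0-5(w=4) 2-7(w=5)}
step 3: add edge 1-4 (w=8); MST = {0-5(w=4) 1-4(w=8) 2-7(w=5)}
step 4: add edge 5-6 (w=8); MST = {0-5(w=4) 1-4(w=8) 2-7(w=5) 5-6(w=8)}
step 5: add edge 1-3 (w=9); MST = {0-5(w=4) 1-3(w=9) 1-4(w=8) 2-7(w=5) 5-6(w=8)}
step 6: add edge 7-8 (w=10); MST = {0-5(w=4) 1-3(w=9) 1-4(w=8) 2-7(w=5) 5-6(w=8) 7-8(w=10)}
step 7: add edge 2-4 (w=11); MST = {0-5(w=4) 1-3(w=9) 1-4(w=8) 2-4(w=11) 2-7(w=5) 5-6(w=8) 7-8(w=10)}
step 8: add edge 4-6 (w=13); MST = {0-5(w=4) 1-3(w=9) 1-4(w=8) 2-4(w=11) 2-7(w=5) 4-6(w=13) 5-6(w=8) 7-8(w=10)}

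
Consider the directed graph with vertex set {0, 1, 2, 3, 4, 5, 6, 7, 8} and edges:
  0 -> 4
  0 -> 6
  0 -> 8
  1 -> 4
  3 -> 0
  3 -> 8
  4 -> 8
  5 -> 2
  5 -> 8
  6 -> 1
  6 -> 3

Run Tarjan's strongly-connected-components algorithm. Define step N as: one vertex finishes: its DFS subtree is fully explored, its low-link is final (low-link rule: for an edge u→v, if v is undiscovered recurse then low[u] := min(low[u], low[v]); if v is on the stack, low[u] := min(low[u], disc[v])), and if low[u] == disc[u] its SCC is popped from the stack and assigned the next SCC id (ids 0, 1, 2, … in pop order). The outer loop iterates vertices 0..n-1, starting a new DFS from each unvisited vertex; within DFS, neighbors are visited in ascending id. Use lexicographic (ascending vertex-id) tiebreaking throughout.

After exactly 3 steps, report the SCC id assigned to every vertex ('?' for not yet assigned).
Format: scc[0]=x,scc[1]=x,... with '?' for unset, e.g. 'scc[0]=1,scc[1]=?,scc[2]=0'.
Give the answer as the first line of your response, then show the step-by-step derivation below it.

scc[0]=?,scc[1]=2,scc[2]=?,scc[3]=?,scc[4]=1,scc[5]=?,scc[6]=?,scc[7]=?,scc[8]=0

step 1: low=(low[0]=0,low[1]=?,low[2]=?,low[3]=?,low[4]=1,low[5]=?,low[6]=?,low[7]=?,low[8]=2); scc=(scc[0]=?,scc[1]=?,scc[2]=?,scc[3]=?,scc[4]=?,scc[5]=?,scc[6]=?,scc[7]=?,scc[8]=0)
step 2: low=(low[0]=0,low[1]=?,low[2]=?,low[3]=?,low[4]=1,low[5]=?,low[6]=?,low[7]=?,low[8]=2); scc=(scc[0]=?,scc[1]=?,scc[2]=?,scc[3]=?,scc[4]=1,scc[5]=?,scc[6]=?,scc[7]=?,scc[8]=0)
step 3: low=(low[0]=0,low[1]=4,low[2]=?,low[3]=?,low[4]=1,low[5]=?,low[6]=3,low[7]=?,low[8]=2); scc=(scc[0]=?,scc[1]=2,scc[2]=?,scc[3]=?,scc[4]=1,scc[5]=?,scc[6]=?,scc[7]=?,scc[8]=0)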